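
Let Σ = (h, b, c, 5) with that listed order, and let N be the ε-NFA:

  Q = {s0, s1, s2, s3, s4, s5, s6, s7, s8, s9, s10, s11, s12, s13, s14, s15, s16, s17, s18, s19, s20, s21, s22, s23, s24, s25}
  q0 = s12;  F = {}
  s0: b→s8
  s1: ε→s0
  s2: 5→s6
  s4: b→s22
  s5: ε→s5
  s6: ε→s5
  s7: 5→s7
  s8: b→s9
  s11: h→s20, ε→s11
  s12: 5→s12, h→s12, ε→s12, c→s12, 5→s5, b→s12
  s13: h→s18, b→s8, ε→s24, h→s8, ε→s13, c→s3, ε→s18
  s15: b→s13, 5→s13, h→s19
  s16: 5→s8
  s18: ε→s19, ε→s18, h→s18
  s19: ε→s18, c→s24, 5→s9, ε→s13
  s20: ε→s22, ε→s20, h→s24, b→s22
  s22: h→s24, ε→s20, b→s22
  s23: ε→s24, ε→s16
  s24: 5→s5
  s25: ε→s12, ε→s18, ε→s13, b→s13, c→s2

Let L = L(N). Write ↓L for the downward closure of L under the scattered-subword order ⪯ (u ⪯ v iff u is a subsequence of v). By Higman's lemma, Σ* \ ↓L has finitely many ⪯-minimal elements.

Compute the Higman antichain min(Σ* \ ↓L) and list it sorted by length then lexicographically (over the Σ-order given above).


Antichain: [ε].

|Q|=26, |F|=0, |δ|=49 (20 ε).
min D↑ (1 st, q0=0, F={0}): 0:h→0,b→0,c→0,5→0 (ε-aug+det+¬).
ε ∈ L(D↑) — L = ∅.


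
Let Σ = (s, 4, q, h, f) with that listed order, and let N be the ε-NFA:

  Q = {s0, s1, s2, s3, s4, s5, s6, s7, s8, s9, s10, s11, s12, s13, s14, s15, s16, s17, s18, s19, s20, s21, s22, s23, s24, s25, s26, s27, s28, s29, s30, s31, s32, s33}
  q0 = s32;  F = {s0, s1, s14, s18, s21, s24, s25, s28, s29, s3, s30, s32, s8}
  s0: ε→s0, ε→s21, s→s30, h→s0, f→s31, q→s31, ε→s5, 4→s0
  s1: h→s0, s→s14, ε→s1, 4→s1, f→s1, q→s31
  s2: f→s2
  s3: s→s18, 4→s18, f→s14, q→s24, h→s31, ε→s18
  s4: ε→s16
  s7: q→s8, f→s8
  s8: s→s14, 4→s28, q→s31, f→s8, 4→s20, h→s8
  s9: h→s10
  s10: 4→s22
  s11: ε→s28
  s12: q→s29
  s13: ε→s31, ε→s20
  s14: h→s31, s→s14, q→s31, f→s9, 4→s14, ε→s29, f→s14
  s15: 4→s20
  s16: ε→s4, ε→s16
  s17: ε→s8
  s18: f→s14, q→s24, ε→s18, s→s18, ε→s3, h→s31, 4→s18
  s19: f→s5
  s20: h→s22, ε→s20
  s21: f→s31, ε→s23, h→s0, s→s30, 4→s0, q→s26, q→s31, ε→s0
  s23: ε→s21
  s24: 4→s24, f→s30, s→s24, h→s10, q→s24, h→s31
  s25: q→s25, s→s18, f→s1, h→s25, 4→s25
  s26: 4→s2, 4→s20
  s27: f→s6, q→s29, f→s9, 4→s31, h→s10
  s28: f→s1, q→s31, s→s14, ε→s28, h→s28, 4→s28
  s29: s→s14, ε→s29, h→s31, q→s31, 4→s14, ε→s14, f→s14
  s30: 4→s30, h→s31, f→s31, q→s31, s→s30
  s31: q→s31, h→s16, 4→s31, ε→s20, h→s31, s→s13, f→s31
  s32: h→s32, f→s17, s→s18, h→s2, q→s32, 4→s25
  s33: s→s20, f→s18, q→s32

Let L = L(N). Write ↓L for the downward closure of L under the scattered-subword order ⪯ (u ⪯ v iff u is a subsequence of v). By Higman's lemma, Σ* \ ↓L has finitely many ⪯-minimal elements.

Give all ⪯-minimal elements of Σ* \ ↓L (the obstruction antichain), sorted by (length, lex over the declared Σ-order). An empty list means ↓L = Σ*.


min(Σ*\↓L) = [sh, fq, sqff, 4fhf].

|Q|=34, |F|=13, |δ|=118 (23 ε).
min D↑ (11 st, q0=0, F={5}): 0:s→1,4→2,q→0,h→0,f→3 1:s→1,4→1,q→4,h→5,f→6 2:s→1,4→2,q→2,h→2,f→7 3:s→6,4→8,q→5,h→3,f→3 4:s→4,4→4,q→4,h→5,f→9 5:s→5,4→5,q→5,h→5,f→5 6:s→6,4→6,q→5,h→5,f→6 7:s→6,4→7,q→5,h→10,f→7 8:s→6,4→8,q→5,h→8,f→7 9:s→9,4→9,q→5,h→5,f→5 10:s→9,4→10,q→5,h→10,f→5.
'sh': N↓-sim [26, 14, 7] end={s10,s13,s16,s20,s22,s31,s4} — reject; 2/2 deletions ∈↓L.
'fq': N↓-sim [26, 21, 8] end={s13,s16,s2,s20,s22,s26,s31,s4} ∉↓L; 2/2 del acc.
'sqff': |S_i|=[26, 14, 9, 7, 6] end={s13,s16,s20,s22,s31,s4} — reject; 4/4 deletions ∈↓L.
'4fhf': N↓-sim [26, 23, 18, 14, 7] end={s13,s16,s2,s20,s22,s31,s4} ∉↓L; 4/4 deletions ∈↓L.
4 obstructions.


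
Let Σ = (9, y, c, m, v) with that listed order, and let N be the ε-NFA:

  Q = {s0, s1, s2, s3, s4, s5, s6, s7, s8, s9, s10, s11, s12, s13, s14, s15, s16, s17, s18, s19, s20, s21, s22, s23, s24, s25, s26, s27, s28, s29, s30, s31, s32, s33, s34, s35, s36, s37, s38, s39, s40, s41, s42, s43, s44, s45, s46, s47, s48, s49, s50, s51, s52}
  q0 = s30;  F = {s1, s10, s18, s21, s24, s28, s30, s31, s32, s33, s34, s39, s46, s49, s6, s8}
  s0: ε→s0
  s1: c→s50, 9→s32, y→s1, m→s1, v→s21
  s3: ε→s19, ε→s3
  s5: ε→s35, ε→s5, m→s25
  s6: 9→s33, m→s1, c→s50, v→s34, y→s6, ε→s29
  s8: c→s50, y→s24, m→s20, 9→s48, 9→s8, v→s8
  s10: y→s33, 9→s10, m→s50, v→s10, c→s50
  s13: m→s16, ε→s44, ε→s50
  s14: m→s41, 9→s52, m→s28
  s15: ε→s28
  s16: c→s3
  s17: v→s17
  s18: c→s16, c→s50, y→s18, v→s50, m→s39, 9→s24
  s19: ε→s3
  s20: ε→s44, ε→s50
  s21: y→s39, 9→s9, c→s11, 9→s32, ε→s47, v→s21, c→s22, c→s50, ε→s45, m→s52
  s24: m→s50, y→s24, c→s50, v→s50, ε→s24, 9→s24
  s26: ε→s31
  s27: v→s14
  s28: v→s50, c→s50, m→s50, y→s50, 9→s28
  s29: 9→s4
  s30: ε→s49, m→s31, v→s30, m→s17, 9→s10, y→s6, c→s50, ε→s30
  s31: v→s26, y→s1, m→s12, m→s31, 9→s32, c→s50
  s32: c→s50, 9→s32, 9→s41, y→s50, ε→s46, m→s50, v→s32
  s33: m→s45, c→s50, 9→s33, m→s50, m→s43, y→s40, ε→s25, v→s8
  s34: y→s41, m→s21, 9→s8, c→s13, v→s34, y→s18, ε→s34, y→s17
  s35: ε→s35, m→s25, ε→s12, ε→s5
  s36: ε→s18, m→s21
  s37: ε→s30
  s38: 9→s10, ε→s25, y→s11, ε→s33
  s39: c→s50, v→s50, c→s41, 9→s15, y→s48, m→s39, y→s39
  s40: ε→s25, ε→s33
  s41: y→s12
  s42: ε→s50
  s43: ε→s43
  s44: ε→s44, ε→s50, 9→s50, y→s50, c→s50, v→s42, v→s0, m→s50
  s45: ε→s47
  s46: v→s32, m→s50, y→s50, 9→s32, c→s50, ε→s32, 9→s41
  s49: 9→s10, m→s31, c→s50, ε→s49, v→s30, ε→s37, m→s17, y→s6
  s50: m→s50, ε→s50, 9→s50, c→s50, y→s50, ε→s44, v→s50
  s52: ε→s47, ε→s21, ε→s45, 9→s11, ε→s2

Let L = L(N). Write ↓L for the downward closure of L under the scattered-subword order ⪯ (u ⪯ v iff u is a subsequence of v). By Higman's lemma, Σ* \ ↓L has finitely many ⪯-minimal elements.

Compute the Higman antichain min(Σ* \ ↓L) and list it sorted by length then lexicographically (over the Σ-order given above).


|Q|=53, |F|=16, |δ|=166 (44 ε).
min D↑ (15 st, q0=0, F={3}): 0:9→1,y→2,c→3,m→4,v→0 1:9→1,y→5,c→3,m→3,v→1 2:9→5,y→2,c→3,m→6,v→7 3:9→3,y→3,c→3,m→3,v→3 4:9→8,y→6,c→3,m→4,v→4 5:9→5,y→5,c→3,m→3,v→9 6:9→8,y→6,c→3,m→6,v→10 7:9→9,y→11,c→3,m→10,v→7 8:9→8,y→3,c→3,m→3,v→8 9:9→9,y→12,c→3,m→3,v→9 10:9→8,y→13,c→3,m→10,v→10 11:9→12,y→11,c→3,m→13,v→3 12:9→12,y→12,c→3,m→3,v→3 13:9→14,y→13,c→3,m→13,v→3 14:9→14,y→3,c→3,m→3,v→3.
'c': N↓-sim [44, 12] end={s0,s11,s12,s13,s16,s19,s22,s3,s41,s42,s44,s50} ∉↓L; 1/1 deletions ∈↓L.
'9m': N↓-sim [44, 24, 8] end={s0,s20,s42,s43,s44,s45,s47,s50} ∉↓L; 2/2 del acc.
'm9y': N↓-sim [44, 29, 12, 5] end={s0,s12,s42,s44,s50} — reject; 3/3 del acc.
'yvyv': |S_i|=[44, 38, 30, 16, 5] end={s0,s17,s42,s44,s50} rej; 4/4 deletions ∈↓L.
4 minimals (antichain).

Antichain: [c, 9m, m9y, yvyv].


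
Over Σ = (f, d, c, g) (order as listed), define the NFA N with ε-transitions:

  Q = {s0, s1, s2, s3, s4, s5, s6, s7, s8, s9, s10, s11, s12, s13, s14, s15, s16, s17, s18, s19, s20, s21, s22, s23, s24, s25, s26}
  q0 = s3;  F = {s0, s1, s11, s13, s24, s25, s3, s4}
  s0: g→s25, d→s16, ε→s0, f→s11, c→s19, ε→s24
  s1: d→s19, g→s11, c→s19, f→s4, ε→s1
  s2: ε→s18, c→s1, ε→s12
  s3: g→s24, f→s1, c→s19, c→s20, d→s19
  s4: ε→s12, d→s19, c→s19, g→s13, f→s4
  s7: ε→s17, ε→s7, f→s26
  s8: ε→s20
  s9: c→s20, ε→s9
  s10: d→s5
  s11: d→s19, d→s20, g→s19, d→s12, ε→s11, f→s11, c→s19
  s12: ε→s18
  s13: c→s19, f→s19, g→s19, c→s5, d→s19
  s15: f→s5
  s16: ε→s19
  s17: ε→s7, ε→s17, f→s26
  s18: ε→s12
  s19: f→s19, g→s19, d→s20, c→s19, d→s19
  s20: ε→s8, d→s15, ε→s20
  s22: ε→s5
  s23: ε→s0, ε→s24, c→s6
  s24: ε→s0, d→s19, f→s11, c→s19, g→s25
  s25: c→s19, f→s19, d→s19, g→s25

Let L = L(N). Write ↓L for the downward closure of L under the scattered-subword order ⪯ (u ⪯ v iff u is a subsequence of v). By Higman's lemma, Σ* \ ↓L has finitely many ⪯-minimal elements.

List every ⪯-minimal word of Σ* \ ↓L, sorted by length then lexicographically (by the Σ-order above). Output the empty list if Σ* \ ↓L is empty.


|Q|=27, |F|=8, |δ|=71 (22 ε).
min D↑ (8 st, q0=0, F={2}): 0:f→1,d→2,c→2,g→3 1:f→4,d→2,c→2,g→5 2:f→2,d→2,c→2,g→2 3:f→5,d→2,c→2,g→6 4:f→4,d→2,c→2,g→7 5:f→5,d→2,c→2,g→2 6:f→2,d→2,c→2,g→6 7:f→2,d→2,c→2,g→2 (ε-aug+det+¬).
'd': run [16, 8] end={s12,s15,s16,s18,s19,s20,s5,s8} — reject; 1/1 del acc.
'c': N↓-sim [16, 5] end={s15,s19,s20,s5,s8} ∉↓L; 1/1 single-dels accept.
'fgg': run [16, 11, 9, 5] end={s15,s19,s20,s5,s8} rej; 3/3 del acc.
'gfg': N↓-sim [16, 13, 8, 5] end={s15,s19,s20,s5,s8} — reject; 3/3 del acc.
'ggf': |S_i|=[16, 13, 6, 5] end={s15,s19,s20,s5,s8} ∉↓L; 3/3 single-dels accept.
'ffgf': run [16, 11, 10, 6, 5] end={s15,s19,s20,s5,s8} — reject; 4/4 deletions ∈↓L.
6 obstructions.

A = [d, c, fgg, gfg, ggf, ffgf].


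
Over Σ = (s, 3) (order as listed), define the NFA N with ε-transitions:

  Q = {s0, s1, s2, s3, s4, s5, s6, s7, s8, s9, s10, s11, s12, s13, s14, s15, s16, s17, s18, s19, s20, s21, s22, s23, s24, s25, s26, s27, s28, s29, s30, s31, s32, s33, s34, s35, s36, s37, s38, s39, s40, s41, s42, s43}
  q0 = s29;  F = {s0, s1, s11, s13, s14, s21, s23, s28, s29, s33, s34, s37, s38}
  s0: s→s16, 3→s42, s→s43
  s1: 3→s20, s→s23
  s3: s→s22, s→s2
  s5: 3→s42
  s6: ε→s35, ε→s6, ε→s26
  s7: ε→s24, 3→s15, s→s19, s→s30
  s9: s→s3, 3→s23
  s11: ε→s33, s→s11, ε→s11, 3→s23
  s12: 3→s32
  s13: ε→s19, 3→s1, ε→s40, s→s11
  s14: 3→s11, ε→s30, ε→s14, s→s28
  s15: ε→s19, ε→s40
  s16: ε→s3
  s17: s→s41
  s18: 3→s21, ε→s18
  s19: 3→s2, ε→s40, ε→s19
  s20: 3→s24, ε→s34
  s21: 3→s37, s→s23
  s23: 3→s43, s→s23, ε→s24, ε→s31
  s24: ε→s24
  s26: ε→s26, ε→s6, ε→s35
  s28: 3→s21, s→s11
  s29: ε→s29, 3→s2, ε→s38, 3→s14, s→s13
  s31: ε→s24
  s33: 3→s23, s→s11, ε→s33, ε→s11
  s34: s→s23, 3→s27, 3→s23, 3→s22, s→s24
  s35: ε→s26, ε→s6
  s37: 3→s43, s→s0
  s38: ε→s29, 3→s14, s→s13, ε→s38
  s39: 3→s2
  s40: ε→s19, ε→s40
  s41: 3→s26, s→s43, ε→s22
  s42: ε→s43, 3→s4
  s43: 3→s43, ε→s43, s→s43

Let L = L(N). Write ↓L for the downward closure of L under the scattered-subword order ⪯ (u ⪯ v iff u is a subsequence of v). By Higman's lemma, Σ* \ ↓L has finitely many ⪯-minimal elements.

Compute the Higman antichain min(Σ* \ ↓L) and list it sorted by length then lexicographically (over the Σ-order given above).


|Q|=44, |F|=13, |δ|=87 (37 ε).
min D↑ (12 st, q0=0, F={9}): 0:s→1,3→2 1:s→3,3→4 2:s→5,3→3 3:s→3,3→6 4:s→6,3→7 5:s→3,3→8 6:s→6,3→9 7:s→6,3→6 8:s→6,3→10 9:s→9,3→9 10:s→11,3→9 11:s→9,3→9 [Hopcroft].
'ss33': N↓-sim [27, 23, 13, 6, 2] end={s4,s43} rej; 4/4 del acc.
's3s3': run [27, 23, 17, 11, 3] end={s4,s42,s43} ∉↓L; 4/4 del acc.
'3333': |S_i|=[27, 22, 18, 13, 3] end={s4,s42,s43} — reject; 4/4 single-dels accept.
'3s33ss': run [27, 22, 16, 13, 9, 8, 5] end={s16,s2,s22,s3,s43} ∉↓L; 6/6 deletions ∈↓L.
4 minimals (antichain).

Antichain: [ss33, s3s3, 3333, 3s33ss].


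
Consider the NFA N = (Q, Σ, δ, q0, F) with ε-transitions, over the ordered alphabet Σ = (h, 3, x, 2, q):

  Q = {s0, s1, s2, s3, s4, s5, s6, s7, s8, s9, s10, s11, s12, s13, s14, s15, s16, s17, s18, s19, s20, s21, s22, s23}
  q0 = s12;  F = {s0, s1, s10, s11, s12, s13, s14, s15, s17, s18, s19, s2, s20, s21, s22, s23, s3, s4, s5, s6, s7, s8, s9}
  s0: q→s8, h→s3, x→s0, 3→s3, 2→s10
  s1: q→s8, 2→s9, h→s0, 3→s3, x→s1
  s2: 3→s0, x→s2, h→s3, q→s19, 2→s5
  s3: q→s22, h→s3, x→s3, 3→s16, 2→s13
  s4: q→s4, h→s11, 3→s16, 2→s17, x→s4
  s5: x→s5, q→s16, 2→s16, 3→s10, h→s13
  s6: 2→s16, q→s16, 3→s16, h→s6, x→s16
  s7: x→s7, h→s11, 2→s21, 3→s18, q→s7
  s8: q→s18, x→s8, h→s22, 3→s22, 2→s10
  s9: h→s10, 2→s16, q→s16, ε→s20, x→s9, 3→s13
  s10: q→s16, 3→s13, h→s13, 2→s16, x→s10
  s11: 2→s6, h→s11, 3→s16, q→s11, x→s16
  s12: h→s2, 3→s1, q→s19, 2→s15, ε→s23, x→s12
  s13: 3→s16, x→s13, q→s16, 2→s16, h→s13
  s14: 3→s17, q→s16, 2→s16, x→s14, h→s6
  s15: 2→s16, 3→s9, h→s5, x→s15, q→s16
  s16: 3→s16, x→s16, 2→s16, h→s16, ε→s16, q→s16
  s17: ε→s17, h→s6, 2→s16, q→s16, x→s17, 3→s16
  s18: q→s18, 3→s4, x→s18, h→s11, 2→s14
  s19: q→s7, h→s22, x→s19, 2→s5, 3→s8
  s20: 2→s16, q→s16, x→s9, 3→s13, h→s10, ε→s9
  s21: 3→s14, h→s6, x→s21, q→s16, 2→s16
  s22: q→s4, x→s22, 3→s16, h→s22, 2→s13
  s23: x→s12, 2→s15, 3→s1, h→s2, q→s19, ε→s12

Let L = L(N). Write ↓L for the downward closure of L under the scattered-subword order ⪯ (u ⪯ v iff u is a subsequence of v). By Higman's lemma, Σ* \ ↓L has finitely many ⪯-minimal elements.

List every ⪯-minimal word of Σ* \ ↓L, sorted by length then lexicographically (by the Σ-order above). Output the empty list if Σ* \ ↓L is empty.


|Q|=24, |F|=23, |δ|=126 (6 ε).
min D↑ (22 st, q0=0, F={10}): 0:h→1,3→2,x→0,2→3,q→4 1:h→5,3→6,x→1,2→7,q→4 2:h→6,3→5,x→2,2→8,q→9 3:h→7,3→8,x→3,2→10,q→10 4:h→11,3→9,x→4,2→7,q→12 5:h→5,3→10,x→5,2→13,q→11 6:h→5,3→5,x→6,2→14,q→9 7:h→13,3→14,x→7,2→10,q→10 8:h→14,3→13,x→8,2→10,q→10 9:h→11,3→11,x→9,2→14,q→15 10:h→10,3→10,x→10,2→10,q→10 11:h→11,3→10,x→11,2→13,q→16 12:h→17,3→15,x→12,2→18,q→12 13:h→13,3→10,x→13,2→10,q→10 14:h→13,3→13,x→14,2→10,q→10 15:h→17,3→16,x→15,2→19,q→15 16:h→17,3→10,x→16,2→20,q→16 17:h→17,3→10,x→10,2→21,q→17 18:h→21,3→19,x→18,2→10,q→10 19:h→21,3→20,x→19,2→10,q→10 20:h→21,3→10,x→20,2→10,q→10 21:h→21,3→10,x→10,2→10,q→10 (ε-aug+det+¬).
'22': N↓-sim [24, 11, 1] end={s16} rej; 2/2 single-dels accept.
'2q': |S_i|=[24, 11, 1] end={s16} ∉↓L; 2/2 del acc.
'hh3': run [24, 18, 8, 1] end={s16} ∉↓L; 3/3 single-dels accept.
'333': |S_i|=[24, 16, 8, 1] end={s16} ∉↓L; 3/3 del acc.
'qh3': N↓-sim [24, 15, 7, 1] end={s16} — reject; 3/3 single-dels accept.
'qqhx': |S_i|=[24, 15, 9, 3, 1] end={s16} rej; 4/4 deletions ∈↓L.
6 obstructions.

Antichain: [22, 2q, hh3, 333, qh3, qqhx].


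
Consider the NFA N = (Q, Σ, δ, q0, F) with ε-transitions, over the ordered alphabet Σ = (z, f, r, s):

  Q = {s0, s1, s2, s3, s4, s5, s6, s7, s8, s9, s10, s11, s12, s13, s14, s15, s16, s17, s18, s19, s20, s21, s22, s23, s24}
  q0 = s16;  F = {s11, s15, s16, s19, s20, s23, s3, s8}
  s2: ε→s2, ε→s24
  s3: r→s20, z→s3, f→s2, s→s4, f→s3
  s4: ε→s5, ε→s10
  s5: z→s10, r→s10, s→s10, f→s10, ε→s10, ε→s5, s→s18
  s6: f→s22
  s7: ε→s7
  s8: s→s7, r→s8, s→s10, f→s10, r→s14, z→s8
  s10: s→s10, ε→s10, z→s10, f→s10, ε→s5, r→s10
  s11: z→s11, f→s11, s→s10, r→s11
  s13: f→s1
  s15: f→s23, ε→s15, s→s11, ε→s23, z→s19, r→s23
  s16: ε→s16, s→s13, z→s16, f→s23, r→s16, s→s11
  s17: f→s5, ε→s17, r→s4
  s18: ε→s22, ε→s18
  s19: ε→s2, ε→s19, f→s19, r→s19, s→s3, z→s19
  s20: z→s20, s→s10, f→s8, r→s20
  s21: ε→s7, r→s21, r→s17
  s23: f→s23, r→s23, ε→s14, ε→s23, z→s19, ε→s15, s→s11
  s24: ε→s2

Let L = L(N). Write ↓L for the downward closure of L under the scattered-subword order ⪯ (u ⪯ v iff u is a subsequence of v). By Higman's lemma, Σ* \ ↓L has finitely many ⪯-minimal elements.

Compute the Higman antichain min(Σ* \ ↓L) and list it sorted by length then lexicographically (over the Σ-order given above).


A = [ss, fzsrff].

|Q|=25, |F|=8, |δ|=73 (22 ε).
min D↑ (8 st, q0=0, F={4}): 0:z→0,f→1,r→0,s→2 1:z→3,f→1,r→1,s→2 2:z→2,f→2,r→2,s→4 3:z→3,f→3,r→3,s→5 4:z→4,f→4,r→4,s→4 5:z→5,f→5,r→6,s→4 6:z→6,f→7,r→6,s→4 7:z→7,f→4,r→7,s→4.
'ss': |S_i|=[19, 15, 6] end={s10,s18,s22,s4,s5,s7} rej; 2/2 deletions ∈↓L.
'fzsrff': run [19, 17, 14, 12, 8, 7, 4] end={s10,s18,s22,s5} ∉↓L; 6/6 single-dels accept.
2 words, ⪯-incomp.


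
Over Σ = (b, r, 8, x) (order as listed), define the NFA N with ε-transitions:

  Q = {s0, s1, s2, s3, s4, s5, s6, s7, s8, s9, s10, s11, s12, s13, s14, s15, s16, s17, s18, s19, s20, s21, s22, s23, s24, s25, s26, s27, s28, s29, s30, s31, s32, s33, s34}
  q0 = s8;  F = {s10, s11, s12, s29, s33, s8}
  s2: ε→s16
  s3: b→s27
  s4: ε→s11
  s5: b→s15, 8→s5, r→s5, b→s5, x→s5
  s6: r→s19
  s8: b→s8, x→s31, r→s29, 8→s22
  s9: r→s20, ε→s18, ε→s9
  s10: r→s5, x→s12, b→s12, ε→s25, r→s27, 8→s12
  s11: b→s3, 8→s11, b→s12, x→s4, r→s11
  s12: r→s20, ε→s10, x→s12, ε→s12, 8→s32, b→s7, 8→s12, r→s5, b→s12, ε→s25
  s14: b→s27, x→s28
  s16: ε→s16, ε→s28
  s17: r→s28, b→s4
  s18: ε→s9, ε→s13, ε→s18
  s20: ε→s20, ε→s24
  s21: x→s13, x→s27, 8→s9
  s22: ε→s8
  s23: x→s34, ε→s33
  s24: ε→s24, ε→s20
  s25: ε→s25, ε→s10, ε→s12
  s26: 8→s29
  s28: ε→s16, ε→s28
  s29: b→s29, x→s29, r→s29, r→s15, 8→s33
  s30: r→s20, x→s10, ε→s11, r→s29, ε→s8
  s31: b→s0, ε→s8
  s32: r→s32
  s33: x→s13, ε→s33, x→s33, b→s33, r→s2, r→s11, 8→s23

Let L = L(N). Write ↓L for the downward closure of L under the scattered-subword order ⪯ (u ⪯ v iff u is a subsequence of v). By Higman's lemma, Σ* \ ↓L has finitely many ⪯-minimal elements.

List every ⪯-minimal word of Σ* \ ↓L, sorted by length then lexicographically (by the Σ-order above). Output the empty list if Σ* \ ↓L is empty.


A = [r8rbr].

|Q|=35, |F|=6, |δ|=82 (28 ε).
min D↑ (6 st, q0=0, F={5}): 0:b→0,r→1,8→0,x→0 1:b→1,r→1,8→2,x→1 2:b→2,r→3,8→2,x→2 3:b→4,r→3,8→3,x→3 4:b→4,r→5,8→4,x→4 5:b→5,r→5,8→5,x→5.
'r8rbr': run [25, 21, 20, 16, 11, 6] end={s15,s20,s24,s27,s32,s5} — reject; 5/5 del acc.
1 obstructions.


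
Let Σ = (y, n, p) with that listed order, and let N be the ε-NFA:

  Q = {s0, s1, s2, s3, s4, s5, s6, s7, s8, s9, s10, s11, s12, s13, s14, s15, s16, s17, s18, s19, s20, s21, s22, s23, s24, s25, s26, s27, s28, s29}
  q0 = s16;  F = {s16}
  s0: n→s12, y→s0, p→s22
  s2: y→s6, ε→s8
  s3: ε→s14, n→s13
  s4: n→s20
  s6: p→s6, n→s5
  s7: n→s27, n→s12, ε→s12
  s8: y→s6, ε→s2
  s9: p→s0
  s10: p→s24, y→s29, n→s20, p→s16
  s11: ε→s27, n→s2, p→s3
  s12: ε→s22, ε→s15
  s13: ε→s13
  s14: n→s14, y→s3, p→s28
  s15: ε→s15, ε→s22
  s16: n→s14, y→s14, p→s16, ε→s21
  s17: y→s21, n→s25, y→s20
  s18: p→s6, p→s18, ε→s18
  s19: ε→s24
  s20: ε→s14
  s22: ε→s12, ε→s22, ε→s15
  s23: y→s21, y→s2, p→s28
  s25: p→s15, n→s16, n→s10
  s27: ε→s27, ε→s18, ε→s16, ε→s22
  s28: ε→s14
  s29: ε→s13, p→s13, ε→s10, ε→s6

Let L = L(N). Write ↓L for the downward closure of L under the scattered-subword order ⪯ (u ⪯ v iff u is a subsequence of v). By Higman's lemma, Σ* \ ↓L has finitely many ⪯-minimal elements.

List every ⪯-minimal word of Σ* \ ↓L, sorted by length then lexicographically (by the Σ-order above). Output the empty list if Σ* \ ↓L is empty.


min(Σ*\↓L) = [y, n].

|Q|=30, |F|=1, |δ|=61 (25 ε).
min D↑ (2 st, q0=0, F={1}): 0:y→1,n→1,p→0 1:y→1,n→1,p→1 [Hopcroft].
'y': N↓-sim [6, 4] end={s13,s14,s28,s3} ∉↓L; 1/1 del acc.
'n': |S_i|=[6, 4] end={s13,s14,s28,s3} rej; 1/1 deletions ∈↓L.
2 words, ⪯-incomp.


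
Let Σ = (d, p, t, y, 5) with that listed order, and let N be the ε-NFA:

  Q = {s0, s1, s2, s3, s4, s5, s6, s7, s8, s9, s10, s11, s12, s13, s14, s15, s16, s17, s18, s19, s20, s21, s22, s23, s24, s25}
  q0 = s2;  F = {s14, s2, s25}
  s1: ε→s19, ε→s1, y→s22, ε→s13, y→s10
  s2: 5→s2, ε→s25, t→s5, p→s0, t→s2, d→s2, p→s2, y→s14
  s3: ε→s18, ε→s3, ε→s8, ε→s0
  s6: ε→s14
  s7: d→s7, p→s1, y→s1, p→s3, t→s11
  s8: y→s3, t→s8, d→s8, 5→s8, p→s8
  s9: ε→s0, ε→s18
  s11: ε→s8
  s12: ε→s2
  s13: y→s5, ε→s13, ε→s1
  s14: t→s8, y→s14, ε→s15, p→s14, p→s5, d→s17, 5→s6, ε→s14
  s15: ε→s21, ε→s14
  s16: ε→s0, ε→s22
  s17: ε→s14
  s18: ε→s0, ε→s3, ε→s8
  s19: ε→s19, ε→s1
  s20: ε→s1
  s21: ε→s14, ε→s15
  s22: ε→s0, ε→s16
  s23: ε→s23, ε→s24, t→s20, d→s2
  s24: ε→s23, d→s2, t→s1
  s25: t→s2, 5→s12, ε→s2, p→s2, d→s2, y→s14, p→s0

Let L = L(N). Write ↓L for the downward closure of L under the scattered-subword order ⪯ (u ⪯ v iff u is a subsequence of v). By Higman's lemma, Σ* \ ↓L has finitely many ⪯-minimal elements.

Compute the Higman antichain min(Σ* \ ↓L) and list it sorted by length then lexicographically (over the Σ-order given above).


min(Σ*\↓L) = [yt].

|Q|=26, |F|=3, |δ|=72 (36 ε).
min D↑ (3 st, q0=0, F={2}): 0:d→0,p→0,t→0,y→1,5→0 1:d→1,p→1,t→2,y→1,5→1 2:d→2,p→2,t→2,y→2,5→2 [Hopcroft].
'yt': run [13, 10, 4] end={s0,s18,s3,s8} rej; 2/2 single-dels accept.
1 obstructions.


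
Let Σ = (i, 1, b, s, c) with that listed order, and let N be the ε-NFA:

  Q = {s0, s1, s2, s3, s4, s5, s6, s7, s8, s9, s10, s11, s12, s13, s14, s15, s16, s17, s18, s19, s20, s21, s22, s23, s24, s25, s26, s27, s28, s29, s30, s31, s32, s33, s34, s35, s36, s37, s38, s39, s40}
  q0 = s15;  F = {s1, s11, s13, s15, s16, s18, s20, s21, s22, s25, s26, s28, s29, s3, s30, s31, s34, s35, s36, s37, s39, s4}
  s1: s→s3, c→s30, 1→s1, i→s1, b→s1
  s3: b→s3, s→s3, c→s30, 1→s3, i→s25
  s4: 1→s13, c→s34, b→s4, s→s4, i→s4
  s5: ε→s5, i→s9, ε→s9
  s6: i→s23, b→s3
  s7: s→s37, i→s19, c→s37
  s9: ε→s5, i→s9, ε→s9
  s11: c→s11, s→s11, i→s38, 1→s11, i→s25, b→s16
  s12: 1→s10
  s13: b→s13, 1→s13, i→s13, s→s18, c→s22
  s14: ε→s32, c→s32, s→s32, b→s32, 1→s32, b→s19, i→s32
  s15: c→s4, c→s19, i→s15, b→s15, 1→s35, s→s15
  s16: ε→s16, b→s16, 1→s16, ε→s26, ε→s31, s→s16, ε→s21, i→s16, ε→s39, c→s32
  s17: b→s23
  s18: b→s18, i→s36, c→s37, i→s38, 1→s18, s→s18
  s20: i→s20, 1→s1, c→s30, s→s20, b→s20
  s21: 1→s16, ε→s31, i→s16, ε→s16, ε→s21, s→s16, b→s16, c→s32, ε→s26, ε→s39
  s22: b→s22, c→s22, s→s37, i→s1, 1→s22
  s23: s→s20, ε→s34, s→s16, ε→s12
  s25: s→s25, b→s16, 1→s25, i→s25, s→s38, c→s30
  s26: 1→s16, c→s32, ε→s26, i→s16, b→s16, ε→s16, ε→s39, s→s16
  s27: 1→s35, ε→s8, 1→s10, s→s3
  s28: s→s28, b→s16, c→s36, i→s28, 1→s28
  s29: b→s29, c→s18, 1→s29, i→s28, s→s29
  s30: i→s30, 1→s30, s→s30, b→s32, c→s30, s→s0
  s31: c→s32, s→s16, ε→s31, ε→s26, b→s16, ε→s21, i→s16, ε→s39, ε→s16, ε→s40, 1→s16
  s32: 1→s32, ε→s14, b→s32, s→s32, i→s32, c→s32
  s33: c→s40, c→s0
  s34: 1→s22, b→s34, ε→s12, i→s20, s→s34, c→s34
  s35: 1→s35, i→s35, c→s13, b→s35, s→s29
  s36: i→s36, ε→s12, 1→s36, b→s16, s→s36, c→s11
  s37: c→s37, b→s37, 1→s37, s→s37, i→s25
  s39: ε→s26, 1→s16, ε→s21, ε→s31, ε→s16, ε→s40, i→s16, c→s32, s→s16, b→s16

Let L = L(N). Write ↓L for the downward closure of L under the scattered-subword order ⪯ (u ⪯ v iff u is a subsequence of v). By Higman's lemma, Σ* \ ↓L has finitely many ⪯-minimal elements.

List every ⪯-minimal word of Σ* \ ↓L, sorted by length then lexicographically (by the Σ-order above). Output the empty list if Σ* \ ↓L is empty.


|Q|=41, |F|=22, |δ|=177 (35 ε).
min D↑ (19 st, q0=0, F={15}): 0:i→0,1→1,b→0,s→0,c→2 1:i→1,1→1,b→1,s→3,c→4 2:i→2,1→4,b→2,s→2,c→5 3:i→6,1→3,b→3,s→3,c→7 4:i→4,1→4,b→4,s→7,c→8 5:i→9,1→8,b→5,s→5,c→5 6:i→6,1→6,b→10,s→6,c→11 7:i→11,1→7,b→7,s→7,c→12 8:i→13,1→8,b→8,s→12,c→8 9:i→9,1→13,b→9,s→9,c→14 10:i→10,1→10,b→10,s→10,c→15 11:i→11,1→11,b→10,s→11,c→16 12:i→17,1→12,b→12,s→12,c→12 13:i→13,1→13,b→13,s→18,c→14 14:i→14,1→14,b→15,s→14,c→14 15:i→15,1→15,b→15,s→15,c→15 16:i→17,1→16,b→10,s→16,c→16 17:i→17,1→17,b→10,s→17,c→14 18:i→17,1→18,b→18,s→18,c→14 [Hopcroft].
'1sibc': run [30, 26, 22, 18, 9, 3] end={s14,s19,s32} — reject; 5/5 single-dels accept.
'ccicb': |S_i|=[30, 26, 22, 16, 5, 3] end={s14,s19,s32} — reject; 5/5 del acc.
2 words, ⪯-incomp.

Antichain: [1sibc, ccicb].


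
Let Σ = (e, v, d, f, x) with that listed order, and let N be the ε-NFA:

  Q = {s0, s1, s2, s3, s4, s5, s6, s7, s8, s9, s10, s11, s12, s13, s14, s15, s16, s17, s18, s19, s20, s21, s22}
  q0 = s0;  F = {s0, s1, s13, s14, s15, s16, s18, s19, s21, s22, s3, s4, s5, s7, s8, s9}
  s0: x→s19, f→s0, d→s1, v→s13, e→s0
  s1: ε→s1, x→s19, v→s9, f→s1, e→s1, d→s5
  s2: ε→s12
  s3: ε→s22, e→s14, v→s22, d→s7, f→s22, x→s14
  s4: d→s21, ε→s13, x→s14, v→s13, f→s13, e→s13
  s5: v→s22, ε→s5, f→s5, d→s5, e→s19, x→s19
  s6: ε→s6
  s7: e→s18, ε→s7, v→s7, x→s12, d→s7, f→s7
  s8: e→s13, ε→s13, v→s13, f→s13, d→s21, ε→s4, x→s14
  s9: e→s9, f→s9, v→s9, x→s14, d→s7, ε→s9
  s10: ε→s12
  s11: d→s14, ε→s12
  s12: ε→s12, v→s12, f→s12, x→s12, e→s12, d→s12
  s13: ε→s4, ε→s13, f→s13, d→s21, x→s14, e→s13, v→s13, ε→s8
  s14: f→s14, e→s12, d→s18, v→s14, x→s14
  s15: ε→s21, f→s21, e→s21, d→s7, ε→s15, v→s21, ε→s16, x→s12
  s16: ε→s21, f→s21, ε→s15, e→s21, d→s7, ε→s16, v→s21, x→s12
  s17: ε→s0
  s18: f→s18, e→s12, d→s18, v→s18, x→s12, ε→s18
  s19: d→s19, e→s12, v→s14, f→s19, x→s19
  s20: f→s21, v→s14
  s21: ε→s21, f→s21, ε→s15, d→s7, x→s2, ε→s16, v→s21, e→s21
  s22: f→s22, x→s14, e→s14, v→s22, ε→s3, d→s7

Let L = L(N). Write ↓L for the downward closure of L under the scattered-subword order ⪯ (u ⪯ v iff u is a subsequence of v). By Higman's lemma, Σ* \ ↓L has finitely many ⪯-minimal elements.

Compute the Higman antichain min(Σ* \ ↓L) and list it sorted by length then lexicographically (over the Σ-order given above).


Antichain: [xe, vdx, ddee].

|Q|=23, |F|=16, |δ|=116 (28 ε).
min D↑ (12 st, q0=0, F={8}): 0:e→0,v→1,d→2,f→0,x→3 1:e→1,v→1,d→4,f→1,x→5 2:e→2,v→6,d→7,f→2,x→3 3:e→8,v→5,d→3,f→3,x→3 4:e→4,v→4,d→9,f→4,x→8 5:e→8,v→5,d→10,f→5,x→5 6:e→6,v→6,d→9,f→6,x→5 7:e→3,v→11,d→7,f→7,x→3 8:e→8,v→8,d→8,f→8,x→8 9:e→10,v→9,d→9,f→9,x→8 10:e→8,v→10,d→10,f→10,x→8 11:e→5,v→11,d→9,f→11,x→5 (ε-aug+det+¬).
'xe': N↓-sim [18, 5, 1] end={s12} rej; 2/2 del acc.
'vdx': run [18, 14, 7, 2] end={s12,s2} rej; 3/3 single-dels accept.
'ddee': run [18, 14, 8, 4, 1] end={s12} — reject; 4/4 deletions ∈↓L.
3 obstructions.


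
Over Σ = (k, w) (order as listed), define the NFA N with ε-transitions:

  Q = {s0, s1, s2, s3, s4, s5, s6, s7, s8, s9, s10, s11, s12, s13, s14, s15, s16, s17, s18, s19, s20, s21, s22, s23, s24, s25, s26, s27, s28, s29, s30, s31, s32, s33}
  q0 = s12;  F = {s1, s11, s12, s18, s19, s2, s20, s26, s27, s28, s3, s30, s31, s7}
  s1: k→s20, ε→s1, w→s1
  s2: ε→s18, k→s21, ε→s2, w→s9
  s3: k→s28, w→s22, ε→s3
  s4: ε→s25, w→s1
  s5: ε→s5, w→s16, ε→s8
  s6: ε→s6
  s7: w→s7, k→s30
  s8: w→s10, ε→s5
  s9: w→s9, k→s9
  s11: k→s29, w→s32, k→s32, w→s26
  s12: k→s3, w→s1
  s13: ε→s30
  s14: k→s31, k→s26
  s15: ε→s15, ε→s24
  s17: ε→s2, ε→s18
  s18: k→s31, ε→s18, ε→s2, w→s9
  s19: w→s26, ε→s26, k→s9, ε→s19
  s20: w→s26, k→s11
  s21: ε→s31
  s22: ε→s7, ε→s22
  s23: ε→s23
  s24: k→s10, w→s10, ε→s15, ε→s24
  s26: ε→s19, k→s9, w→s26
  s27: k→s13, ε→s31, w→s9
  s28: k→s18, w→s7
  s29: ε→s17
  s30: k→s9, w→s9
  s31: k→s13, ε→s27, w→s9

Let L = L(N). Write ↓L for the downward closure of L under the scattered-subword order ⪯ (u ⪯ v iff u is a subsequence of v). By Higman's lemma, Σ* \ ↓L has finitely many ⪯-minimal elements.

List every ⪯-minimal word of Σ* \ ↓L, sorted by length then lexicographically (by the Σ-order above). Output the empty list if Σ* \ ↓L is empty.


|Q|=34, |F|=14, |δ|=67 (28 ε).
min D↑ (12 st, q0=0, F={11}): 0:k→1,w→2 1:k→3,w→4 2:k→5,w→2 3:k→6,w→4 4:k→7,w→4 5:k→8,w→9 6:k→10,w→11 7:k→11,w→11 8:k→6,w→9 9:k→11,w→9 10:k→7,w→11 11:k→11,w→11 [Hopcroft].
'kkkw': run [21, 19, 16, 11, 1] end={s9} — reject; 4/4 single-dels accept.
'kwkk': run [21, 19, 7, 2, 1] end={s9} — reject; 4/4 single-dels accept.
'kwkw': run [21, 19, 7, 2, 1] end={s9} — reject; 4/4 single-dels accept.
'wkwk': |S_i|=[21, 18, 15, 4, 1] end={s9} rej; 4/4 del acc.
'kkkkkk': run [21, 19, 16, 11, 6, 3, 1] end={s9} — reject; 6/6 deletions ∈↓L.
5 words, ⪯-incomp.

A = [kkkw, kwkk, kwkw, wkwk, kkkkkk].


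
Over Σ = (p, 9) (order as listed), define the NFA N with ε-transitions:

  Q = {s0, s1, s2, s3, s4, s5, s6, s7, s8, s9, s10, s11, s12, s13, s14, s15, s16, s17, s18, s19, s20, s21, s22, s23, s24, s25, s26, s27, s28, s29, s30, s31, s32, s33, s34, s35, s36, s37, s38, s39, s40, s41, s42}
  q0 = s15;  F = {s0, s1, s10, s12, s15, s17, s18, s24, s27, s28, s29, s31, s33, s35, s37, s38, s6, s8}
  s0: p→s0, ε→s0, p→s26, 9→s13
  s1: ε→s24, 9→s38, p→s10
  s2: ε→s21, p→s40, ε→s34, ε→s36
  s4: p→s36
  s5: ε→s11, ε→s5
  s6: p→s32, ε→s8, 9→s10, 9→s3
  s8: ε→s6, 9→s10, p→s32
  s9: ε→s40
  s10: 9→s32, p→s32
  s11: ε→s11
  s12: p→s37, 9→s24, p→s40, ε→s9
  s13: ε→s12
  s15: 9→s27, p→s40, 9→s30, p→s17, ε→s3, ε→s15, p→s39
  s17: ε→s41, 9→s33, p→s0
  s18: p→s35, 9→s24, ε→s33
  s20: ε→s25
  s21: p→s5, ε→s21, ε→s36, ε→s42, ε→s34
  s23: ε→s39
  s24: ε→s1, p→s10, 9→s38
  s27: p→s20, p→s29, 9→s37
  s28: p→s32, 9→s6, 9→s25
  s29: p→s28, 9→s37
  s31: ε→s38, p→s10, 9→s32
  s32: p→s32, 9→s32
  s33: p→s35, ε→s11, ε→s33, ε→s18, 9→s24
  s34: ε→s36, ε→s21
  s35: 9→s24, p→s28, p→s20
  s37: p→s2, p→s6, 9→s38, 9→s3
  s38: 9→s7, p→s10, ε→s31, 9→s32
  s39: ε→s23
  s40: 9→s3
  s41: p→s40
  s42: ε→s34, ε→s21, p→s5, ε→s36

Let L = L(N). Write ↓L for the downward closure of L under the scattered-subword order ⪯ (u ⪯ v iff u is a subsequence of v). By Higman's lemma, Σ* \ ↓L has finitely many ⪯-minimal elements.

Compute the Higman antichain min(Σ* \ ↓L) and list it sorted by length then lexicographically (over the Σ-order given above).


|Q|=43, |F|=18, |δ|=91 (35 ε).
min D↑ (15 st, q0=0, F={14}): 0:p→1,9→2 1:p→3,9→4 2:p→5,9→6 3:p→3,9→7 4:p→8,9→9 5:p→10,9→6 6:p→11,9→12 7:p→6,9→9 8:p→10,9→9 9:p→13,9→12 10:p→14,9→11 11:p→14,9→13 12:p→13,9→14 13:p→14,9→14 14:p→14,9→14 [Hopcroft].
'9ppp': |S_i|=[38, 31, 24, 16, 5] end={s11,s3,s32,s40,s5} — reject; 4/4 single-dels accept.
'99pp': N↓-sim [38, 31, 20, 13, 5] end={s11,s3,s32,s40,s5} ∉↓L; 4/4 del acc.
'9999': run [38, 31, 20, 6, 2] end={s32,s7} rej; 4/4 del acc.
'p99p9': run [38, 35, 28, 11, 2, 1] end={s32} rej; 5/5 deletions ∈↓L.
'pp9p99': |S_i|=[38, 35, 28, 23, 17, 6, 2] end={s32,s7} — reject; 6/6 del acc.
5 obstructions.

min(Σ*\↓L) = [9ppp, 99pp, 9999, p99p9, pp9p99].


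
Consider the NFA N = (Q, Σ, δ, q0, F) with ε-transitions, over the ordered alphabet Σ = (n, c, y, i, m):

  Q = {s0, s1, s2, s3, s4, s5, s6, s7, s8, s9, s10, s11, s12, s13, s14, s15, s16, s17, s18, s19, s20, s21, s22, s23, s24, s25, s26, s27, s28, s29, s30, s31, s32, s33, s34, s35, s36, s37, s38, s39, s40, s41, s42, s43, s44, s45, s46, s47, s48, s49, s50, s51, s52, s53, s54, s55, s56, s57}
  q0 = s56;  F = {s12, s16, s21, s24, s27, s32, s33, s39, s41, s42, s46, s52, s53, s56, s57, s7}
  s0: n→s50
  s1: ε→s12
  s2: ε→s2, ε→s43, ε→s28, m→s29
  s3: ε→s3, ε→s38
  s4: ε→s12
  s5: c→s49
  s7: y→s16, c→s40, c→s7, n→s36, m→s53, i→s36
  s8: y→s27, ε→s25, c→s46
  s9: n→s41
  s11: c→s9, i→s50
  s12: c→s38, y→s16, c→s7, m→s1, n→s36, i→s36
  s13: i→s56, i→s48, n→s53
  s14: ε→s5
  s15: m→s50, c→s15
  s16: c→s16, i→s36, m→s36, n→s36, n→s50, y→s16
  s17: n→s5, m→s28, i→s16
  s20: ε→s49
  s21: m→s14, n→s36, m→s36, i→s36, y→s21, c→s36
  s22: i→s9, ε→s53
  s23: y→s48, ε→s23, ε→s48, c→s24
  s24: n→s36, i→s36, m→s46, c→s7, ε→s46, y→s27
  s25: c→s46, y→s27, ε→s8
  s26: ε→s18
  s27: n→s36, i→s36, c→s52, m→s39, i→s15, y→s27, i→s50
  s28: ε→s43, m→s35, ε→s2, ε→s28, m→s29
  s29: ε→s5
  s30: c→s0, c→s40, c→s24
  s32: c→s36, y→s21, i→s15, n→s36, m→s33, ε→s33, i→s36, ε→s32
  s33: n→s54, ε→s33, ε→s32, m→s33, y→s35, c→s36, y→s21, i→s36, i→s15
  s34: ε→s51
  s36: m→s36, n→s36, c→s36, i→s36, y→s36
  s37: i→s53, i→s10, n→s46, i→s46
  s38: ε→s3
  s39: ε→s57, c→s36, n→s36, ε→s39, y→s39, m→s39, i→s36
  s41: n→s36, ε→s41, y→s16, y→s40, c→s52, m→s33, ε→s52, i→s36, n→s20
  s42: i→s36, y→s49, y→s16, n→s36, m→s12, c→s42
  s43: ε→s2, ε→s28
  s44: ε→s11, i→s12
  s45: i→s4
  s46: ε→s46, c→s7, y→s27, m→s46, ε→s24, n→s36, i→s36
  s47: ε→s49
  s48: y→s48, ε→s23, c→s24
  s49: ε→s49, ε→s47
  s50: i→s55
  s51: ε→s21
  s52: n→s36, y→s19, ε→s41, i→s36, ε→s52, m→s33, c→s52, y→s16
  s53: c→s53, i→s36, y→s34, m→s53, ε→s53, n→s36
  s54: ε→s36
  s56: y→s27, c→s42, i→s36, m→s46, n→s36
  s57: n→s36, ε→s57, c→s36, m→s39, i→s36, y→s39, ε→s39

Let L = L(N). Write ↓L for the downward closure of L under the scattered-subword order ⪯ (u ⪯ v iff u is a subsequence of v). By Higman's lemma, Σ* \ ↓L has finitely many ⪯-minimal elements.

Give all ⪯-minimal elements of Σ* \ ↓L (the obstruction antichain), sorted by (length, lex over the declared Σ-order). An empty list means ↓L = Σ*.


|Q|=58, |F|=16, |δ|=179 (46 ε).
min D↑ (13 st, q0=0, F={1}): 0:n→1,c→2,y→3,i→1,m→4 1:n→1,c→1,y→1,i→1,m→1 2:n→1,c→2,y→5,i→1,m→6 3:n→1,c→7,y→3,i→1,m→8 4:n→1,c→9,y→3,i→1,m→4 5:n→1,c→5,y→5,i→1,m→1 6:n→1,c→9,y→5,i→1,m→6 7:n→1,c→7,y→5,i→1,m→10 8:n→1,c→1,y→8,i→1,m→8 9:n→1,c→9,y→5,i→1,m→11 10:n→1,c→1,y→12,i→1,m→10 11:n→1,c→11,y→12,i→1,m→11 12:n→1,c→1,y→12,i→1,m→1.
'n': |S_i|=[34, 7] end={s20,s36,s47,s49,s50,s54,s55} rej; 1/1 deletions ∈↓L.
'i': N↓-sim [34, 4] end={s15,s36,s50,s55} ∉↓L; 1/1 single-dels accept.
'cym': |S_i|=[34, 28, 14, 5] end={s14,s36,s47,s49,s5} rej; 3/3 del acc.
'ymc': run [34, 24, 15, 6] end={s15,s36,s47,s49,s50,s55} — reject; 3/3 del acc.
'mcmyc': |S_i|=[34, 32, 25, 16, 9, 3] end={s36,s47,s49} — reject; 5/5 single-dels accept.
5 minimals (antichain).

A = [n, i, cym, ymc, mcmyc].


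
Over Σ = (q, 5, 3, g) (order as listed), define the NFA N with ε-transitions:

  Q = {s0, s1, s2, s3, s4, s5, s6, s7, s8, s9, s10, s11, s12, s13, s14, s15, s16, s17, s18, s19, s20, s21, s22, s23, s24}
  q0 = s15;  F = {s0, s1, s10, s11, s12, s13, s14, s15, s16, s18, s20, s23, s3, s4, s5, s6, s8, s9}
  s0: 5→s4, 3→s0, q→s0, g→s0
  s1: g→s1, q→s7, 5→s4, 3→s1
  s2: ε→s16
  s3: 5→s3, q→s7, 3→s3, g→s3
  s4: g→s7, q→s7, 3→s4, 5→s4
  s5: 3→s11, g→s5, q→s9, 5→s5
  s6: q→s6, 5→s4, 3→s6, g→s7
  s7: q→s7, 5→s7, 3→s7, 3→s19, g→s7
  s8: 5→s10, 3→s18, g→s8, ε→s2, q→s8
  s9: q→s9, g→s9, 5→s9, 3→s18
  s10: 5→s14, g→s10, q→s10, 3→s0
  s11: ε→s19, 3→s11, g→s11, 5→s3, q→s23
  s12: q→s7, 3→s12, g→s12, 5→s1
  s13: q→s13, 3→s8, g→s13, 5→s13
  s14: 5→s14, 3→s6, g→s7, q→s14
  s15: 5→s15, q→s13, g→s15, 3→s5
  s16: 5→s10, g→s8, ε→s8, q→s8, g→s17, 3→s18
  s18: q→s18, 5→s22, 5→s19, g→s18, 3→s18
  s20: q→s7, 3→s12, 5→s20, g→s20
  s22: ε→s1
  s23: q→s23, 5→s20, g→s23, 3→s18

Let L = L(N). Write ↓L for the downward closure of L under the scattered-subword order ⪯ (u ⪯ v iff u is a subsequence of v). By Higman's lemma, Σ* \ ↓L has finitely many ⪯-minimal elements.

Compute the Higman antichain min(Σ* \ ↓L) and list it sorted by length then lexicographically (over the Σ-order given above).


Antichain: [335q, q355g].

|Q|=25, |F|=18, |δ|=84 (5 ε).
min D↑ (18 st, q0=0, F={14}): 0:q→1,5→0,3→2,g→0 1:q→1,5→1,3→3,g→1 2:q→4,5→2,3→5,g→2 3:q→3,5→6,3→7,g→3 4:q→4,5→4,3→7,g→4 5:q→8,5→9,3→5,g→5 6:q→6,5→10,3→11,g→6 7:q→7,5→12,3→7,g→7 8:q→8,5→13,3→7,g→8 9:q→14,5→9,3→9,g→9 10:q→10,5→10,3→15,g→14 11:q→11,5→16,3→11,g→11 12:q→14,5→16,3→12,g→12 13:q→14,5→13,3→17,g→13 14:q→14,5→14,3→14,g→14 15:q→15,5→16,3→15,g→14 16:q→14,5→16,3→16,g→14 17:q→14,5→12,3→17,g→17 (ε-aug+det+¬).
'335q': N↓-sim [23, 21, 13, 8, 2] end={s19,s7} ∉↓L; 4/4 deletions ∈↓L.
'q355g': N↓-sim [23, 19, 15, 9, 5, 2] end={s19,s7} rej; 5/5 del acc.
2 obstructions.


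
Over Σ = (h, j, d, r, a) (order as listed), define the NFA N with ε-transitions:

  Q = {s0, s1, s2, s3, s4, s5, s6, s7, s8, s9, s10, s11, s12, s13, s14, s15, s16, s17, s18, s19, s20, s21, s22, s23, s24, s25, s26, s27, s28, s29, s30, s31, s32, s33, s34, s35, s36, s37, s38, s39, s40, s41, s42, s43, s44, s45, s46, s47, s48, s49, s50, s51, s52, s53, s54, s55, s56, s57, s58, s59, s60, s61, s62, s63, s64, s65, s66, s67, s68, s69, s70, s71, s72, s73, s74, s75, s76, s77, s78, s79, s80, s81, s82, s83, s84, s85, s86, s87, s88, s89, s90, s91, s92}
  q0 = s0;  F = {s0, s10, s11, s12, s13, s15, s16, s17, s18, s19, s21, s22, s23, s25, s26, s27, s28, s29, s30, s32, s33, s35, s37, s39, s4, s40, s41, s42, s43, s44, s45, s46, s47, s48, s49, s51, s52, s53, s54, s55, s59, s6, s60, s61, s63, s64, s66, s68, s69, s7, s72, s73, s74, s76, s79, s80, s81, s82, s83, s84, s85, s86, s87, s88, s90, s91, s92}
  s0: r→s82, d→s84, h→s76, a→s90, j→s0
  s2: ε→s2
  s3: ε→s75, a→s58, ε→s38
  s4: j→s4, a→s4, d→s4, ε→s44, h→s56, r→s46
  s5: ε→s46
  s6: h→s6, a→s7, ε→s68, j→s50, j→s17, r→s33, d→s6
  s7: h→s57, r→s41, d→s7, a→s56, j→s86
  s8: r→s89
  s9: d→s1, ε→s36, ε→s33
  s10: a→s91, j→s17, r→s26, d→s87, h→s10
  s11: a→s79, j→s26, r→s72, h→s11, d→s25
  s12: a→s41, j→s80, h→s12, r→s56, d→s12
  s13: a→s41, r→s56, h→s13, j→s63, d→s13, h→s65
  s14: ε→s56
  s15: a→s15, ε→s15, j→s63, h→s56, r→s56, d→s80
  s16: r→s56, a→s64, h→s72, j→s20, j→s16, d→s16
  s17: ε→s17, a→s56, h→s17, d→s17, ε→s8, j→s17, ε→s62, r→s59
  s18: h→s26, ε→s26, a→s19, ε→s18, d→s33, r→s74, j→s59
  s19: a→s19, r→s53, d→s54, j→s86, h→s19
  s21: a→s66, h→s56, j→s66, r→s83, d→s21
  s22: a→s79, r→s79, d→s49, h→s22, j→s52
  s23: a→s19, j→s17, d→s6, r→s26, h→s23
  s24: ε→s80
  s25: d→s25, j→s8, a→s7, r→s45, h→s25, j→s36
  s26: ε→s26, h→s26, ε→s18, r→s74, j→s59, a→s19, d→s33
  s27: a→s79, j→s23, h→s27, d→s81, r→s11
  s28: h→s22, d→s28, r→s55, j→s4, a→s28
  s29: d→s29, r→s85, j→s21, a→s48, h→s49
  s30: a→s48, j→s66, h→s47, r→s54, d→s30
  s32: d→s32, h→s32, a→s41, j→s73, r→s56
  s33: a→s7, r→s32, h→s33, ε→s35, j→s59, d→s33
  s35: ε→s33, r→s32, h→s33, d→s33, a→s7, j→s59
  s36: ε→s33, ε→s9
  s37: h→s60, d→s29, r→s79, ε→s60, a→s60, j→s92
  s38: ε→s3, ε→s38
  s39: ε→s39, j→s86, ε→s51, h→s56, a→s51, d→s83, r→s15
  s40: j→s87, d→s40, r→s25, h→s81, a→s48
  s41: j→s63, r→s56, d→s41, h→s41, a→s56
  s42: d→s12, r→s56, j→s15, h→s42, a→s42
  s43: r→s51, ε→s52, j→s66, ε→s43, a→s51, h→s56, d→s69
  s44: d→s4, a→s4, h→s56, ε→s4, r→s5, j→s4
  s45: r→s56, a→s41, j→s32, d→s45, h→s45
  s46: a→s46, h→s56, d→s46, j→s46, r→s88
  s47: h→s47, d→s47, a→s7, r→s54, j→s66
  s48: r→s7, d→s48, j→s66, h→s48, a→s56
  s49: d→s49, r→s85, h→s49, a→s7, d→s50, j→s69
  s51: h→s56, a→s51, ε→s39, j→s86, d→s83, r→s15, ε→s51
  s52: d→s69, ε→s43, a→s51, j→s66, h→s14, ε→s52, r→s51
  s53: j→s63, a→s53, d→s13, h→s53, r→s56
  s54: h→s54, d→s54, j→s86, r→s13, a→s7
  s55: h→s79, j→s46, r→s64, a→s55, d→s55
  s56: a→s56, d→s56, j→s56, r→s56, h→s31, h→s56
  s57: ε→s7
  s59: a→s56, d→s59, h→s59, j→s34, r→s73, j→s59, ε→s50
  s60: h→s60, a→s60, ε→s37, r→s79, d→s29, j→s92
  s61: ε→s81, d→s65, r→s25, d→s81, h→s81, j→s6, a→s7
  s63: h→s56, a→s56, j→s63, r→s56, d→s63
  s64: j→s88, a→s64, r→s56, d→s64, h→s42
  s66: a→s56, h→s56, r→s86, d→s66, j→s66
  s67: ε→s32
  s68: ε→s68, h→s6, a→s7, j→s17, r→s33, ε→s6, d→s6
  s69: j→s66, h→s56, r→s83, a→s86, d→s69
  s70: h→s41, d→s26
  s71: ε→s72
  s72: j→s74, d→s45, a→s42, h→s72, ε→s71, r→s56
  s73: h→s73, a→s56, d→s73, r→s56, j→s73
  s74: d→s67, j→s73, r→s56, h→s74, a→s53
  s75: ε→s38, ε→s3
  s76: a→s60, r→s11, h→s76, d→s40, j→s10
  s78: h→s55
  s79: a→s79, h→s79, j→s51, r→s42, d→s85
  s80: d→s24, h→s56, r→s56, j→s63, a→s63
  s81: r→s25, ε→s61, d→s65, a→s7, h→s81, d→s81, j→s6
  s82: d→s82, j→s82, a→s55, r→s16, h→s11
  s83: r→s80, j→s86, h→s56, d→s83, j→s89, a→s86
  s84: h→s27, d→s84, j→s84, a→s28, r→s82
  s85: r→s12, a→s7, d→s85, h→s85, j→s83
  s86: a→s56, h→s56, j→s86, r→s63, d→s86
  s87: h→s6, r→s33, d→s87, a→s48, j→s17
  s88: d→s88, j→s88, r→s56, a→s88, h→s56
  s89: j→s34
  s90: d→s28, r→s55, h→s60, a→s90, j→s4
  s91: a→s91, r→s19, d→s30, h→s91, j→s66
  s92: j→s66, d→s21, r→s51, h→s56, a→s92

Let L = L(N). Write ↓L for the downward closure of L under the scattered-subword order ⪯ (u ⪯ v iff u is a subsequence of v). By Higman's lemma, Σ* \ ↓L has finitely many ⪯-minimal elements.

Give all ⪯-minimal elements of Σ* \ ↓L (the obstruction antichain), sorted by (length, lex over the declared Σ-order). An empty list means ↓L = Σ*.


A = [rrr, ajh, hjja, hdaa, dharr].

|Q|=93, |F|=67, |δ|=403 (46 ε).
min D↑ (60 st, q0=0, F={27}): 0:h→1,j→0,d→2,r→3,a→4 1:h→1,j→5,d→6,r→7,a→8 2:h→9,j→2,d→2,r→3,a→10 3:h→7,j→3,d→3,r→11,a→12 4:h→8,j→13,d→10,r→12,a→4 5:h→5,j→14,d→15,r→16,a→17 6:h→18,j→15,d→6,r→19,a→20 7:h→7,j→16,d→19,r→21,a→22 8:h→8,j→23,d→24,r→22,a→8 9:h→9,j→25,d→18,r→7,a→22 10:h→26,j→13,d→10,r→12,a→10 11:h→21,j→11,d→11,r→27,a→28 12:h→22,j→29,d→12,r→28,a→12 13:h→27,j→13,d→13,r→29,a→13 14:h→14,j→14,d→14,r→30,a→27 15:h→31,j→14,d→15,r→32,a→20 16:h→16,j→30,d→32,r→33,a→34 17:h→17,j→35,d→36,r→34,a→17 18:h→18,j→31,d→18,r→19,a→37 19:h→19,j→32,d→19,r→38,a→37 20:h→20,j→35,d→20,r→37,a→27 21:h→21,j→33,d→38,r→27,a→39 22:h→22,j→40,d→41,r→39,a→22 23:h→27,j→35,d→42,r→40,a→23 24:h→43,j→42,d→24,r→41,a→20 25:h→25,j→14,d→31,r→16,a→34 26:h→26,j→44,d→43,r→22,a→22 27:h→27,j→27,d→27,r→27,a→27 28:h→39,j→45,d→28,r→27,a→28 29:h→27,j→29,d→29,r→45,a→29 30:h→30,j→30,d→30,r→46,a→27 31:h→31,j→14,d→31,r→32,a→37 32:h→32,j→30,d→32,r→47,a→37 33:h→33,j→46,d→47,r→27,a→48 34:h→34,j→49,d→50,r→48,a→34 35:h→27,j→35,d→35,r→49,a→27 36:h→51,j→35,d→36,r→50,a→20 37:h→37,j→49,d→37,r→52,a→27 38:h→38,j→47,d→38,r→27,a→52 39:h→39,j→53,d→54,r→27,a→39 40:h→27,j→49,d→55,r→53,a→40 41:h→41,j→55,d→41,r→54,a→37 42:h→27,j→35,d→42,r→55,a→35 43:h→43,j→56,d→43,r→41,a→37 44:h→27,j→35,d→56,r→40,a→40 45:h→27,j→45,d→45,r→27,a→45 46:h→46,j→46,d→46,r→27,a→27 47:h→47,j→46,d→47,r→27,a→52 48:h→48,j→57,d→58,r→27,a→48 49:h→27,j→49,d→49,r→57,a→27 50:h→50,j→49,d→50,r→58,a→37 51:h→51,j→35,d→51,r→50,a→37 52:h→52,j→57,d→52,r→27,a→27 53:h→27,j→57,d→59,r→27,a→53 54:h→54,j→59,d→54,r→27,a→52 55:h→27,j→49,d→55,r→59,a→49 56:h→27,j→35,d→56,r→55,a→49 57:h→27,j→57,d→57,r→27,a→27 58:h→58,j→57,d→58,r→27,a→52 59:h→27,j→57,d→59,r→27,a→57.
'rrr': |S_i|=[85, 51, 25, 2] end={s31,s56} rej; 3/3 del acc.
'ajh': run [85, 50, 24, 3] end={s14,s31,s56} rej; 3/3 single-dels accept.
'hjja': N↓-sim [85, 71, 52, 13, 2] end={s31,s56} rej; 4/4 single-dels accept.
'hdaa': run [85, 71, 46, 9, 2] end={s31,s56} rej; 4/4 single-dels accept.
'dharr': |S_i|=[85, 77, 60, 24, 12, 2] end={s31,s56} — reject; 5/5 single-dels accept.
5 words, ⪯-incomp.
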